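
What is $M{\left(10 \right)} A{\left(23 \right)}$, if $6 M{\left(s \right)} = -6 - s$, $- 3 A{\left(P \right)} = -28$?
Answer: $- \frac{224}{9} \approx -24.889$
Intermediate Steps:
$A{\left(P \right)} = \frac{28}{3}$ ($A{\left(P \right)} = \left(- \frac{1}{3}\right) \left(-28\right) = \frac{28}{3}$)
$M{\left(s \right)} = -1 - \frac{s}{6}$ ($M{\left(s \right)} = \frac{-6 - s}{6} = -1 - \frac{s}{6}$)
$M{\left(10 \right)} A{\left(23 \right)} = \left(-1 - \frac{5}{3}\right) \frac{28}{3} = \left(- \frac{8}{3}\right) \frac{28}{3} = - \frac{224}{9}$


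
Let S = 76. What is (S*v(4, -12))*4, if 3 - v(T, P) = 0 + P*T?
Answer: 15504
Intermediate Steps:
v(T, P) = 3 - P*T (v(T, P) = 3 - (0 + P*T) = 3 - P*T)
(S*v(4, -12))*4 = (76*(3 - 1*(-12)*4))*4 = (76*(3 + 48))*4 = (76*51)*4 = 3876*4 = 15504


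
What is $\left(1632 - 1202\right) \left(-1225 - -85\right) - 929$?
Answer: $-491129$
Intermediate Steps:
$\left(1632 - 1202\right) \left(-1225 - -85\right) - 929 = 430 \left(-1225 + \left(-548 + 633\right)\right) - 929 = 430 \left(-1225 + 85\right) - 929 = 430 \left(-1140\right) - 929 = -490200 - 929 = -491129$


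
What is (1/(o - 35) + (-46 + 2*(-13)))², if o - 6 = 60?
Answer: 4977361/961 ≈ 5179.4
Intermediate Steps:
o = 66 (o = 6 + 60 = 66)
(1/(o - 35) + (-46 + 2*(-13)))² = (1/(66 - 35) + (-46 + 2*(-13)))² = (1/31 + (-46 - 26))² = (1/31 - 72)² = (-2231/31)² = 4977361/961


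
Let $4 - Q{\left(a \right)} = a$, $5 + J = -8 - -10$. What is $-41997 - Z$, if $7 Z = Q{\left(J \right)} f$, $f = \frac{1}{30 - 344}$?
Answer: $- \frac{13187057}{314} \approx -41997.0$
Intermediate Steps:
$J = -3$ ($J = -5 - -2 = -5 + \left(-8 + 10\right) = -5 + 2 = -3$)
$f = - \frac{1}{314}$ ($f = \frac{1}{-314} = - \frac{1}{314} \approx -0.0031847$)
$Q{\left(a \right)} = 4 - a$
$Z = - \frac{1}{314}$ ($Z = \frac{\left(4 - -3\right) \left(- \frac{1}{314}\right)}{7} = \frac{\left(4 + 3\right) \left(- \frac{1}{314}\right)}{7} = \frac{7 \left(- \frac{1}{314}\right)}{7} = \frac{1}{7} \left(- \frac{7}{314}\right) = - \frac{1}{314} \approx -0.0031847$)
$-41997 - Z = -41997 - - \frac{1}{314} = -41997 + \frac{1}{314} = - \frac{13187057}{314}$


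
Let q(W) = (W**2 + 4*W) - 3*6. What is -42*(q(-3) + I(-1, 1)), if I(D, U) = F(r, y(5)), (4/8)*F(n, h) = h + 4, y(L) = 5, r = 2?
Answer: 126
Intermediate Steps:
F(n, h) = 8 + 2*h (F(n, h) = 2*(h + 4) = 2*(4 + h) = 8 + 2*h)
I(D, U) = 18 (I(D, U) = 8 + 2*5 = 8 + 10 = 18)
q(W) = -18 + W**2 + 4*W (q(W) = (W**2 + 4*W) - 18 = -18 + W**2 + 4*W)
-42*(q(-3) + I(-1, 1)) = -42*((-18 + (-3)**2 + 4*(-3)) + 18) = -42*((-18 + 9 - 12) + 18) = -42*(-21 + 18) = -42*(-3) = 126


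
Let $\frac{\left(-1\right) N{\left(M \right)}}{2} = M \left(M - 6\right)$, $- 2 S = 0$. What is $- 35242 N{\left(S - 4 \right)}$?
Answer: $2819360$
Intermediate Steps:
$S = 0$ ($S = \left(- \frac{1}{2}\right) 0 = 0$)
$N{\left(M \right)} = - 2 M \left(-6 + M\right)$ ($N{\left(M \right)} = - 2 M \left(M - 6\right) = - 2 M \left(-6 + M\right)$)
$- 35242 N{\left(S - 4 \right)} = - 35242 \cdot 2 \left(0 - 4\right) \left(6 - \left(0 - 4\right)\right) = - 35242 \cdot 2 \left(-4\right) \left(6 - -4\right) = - 35242 \cdot 2 \left(-4\right) \left(6 + 4\right) = - 35242 \cdot 2 \left(-4\right) 10 = \left(-35242\right) \left(-80\right) = 2819360$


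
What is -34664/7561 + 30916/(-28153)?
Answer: -1209651468/212864833 ≈ -5.6827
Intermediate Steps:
-34664/7561 + 30916/(-28153) = -34664*1/7561 + 30916*(-1/28153) = -34664/7561 - 30916/28153 = -1209651468/212864833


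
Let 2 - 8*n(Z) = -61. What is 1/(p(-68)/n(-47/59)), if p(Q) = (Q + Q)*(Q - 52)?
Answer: 21/43520 ≈ 0.00048254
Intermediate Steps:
n(Z) = 63/8 (n(Z) = 1/4 - 1/8*(-61) = 1/4 + 61/8 = 63/8)
p(Q) = 2*Q*(-52 + Q) (p(Q) = (2*Q)*(-52 + Q) = 2*Q*(-52 + Q))
1/(p(-68)/n(-47/59)) = 1/((2*(-68)*(-52 - 68))/(63/8)) = 1/((2*(-68)*(-120))*(8/63)) = 1/(16320*(8/63)) = 1/(43520/21) = 21/43520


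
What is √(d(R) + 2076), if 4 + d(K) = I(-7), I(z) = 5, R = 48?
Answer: √2077 ≈ 45.574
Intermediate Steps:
d(K) = 1 (d(K) = -4 + 5 = 1)
√(d(R) + 2076) = √(1 + 2076) = √2077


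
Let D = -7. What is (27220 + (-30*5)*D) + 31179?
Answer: 59449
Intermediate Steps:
(27220 + (-30*5)*D) + 31179 = (27220 - 30*5*(-7)) + 31179 = (27220 - 150*(-7)) + 31179 = (27220 + 1050) + 31179 = 28270 + 31179 = 59449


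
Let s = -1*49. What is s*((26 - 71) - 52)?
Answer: 4753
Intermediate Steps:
s = -49
s*((26 - 71) - 52) = -49*((26 - 71) - 52) = -49*(-45 - 52) = -49*(-97) = 4753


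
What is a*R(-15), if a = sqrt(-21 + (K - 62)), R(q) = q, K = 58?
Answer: -75*I ≈ -75.0*I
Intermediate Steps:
a = 5*I (a = sqrt(-21 + (58 - 62)) = sqrt(-21 - 4) = sqrt(-25) = 5*I ≈ 5.0*I)
a*R(-15) = (5*I)*(-15) = -75*I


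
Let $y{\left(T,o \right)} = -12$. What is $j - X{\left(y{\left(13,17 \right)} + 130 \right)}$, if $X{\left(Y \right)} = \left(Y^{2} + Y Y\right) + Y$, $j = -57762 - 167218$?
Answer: $-252946$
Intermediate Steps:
$j = -224980$ ($j = -57762 - 167218 = -224980$)
$X{\left(Y \right)} = Y + 2 Y^{2}$ ($X{\left(Y \right)} = \left(Y^{2} + Y^{2}\right) + Y = 2 Y^{2} + Y = Y + 2 Y^{2}$)
$j - X{\left(y{\left(13,17 \right)} + 130 \right)} = -224980 - \left(-12 + 130\right) \left(1 + 2 \left(-12 + 130\right)\right) = -224980 - 118 \left(1 + 2 \cdot 118\right) = -224980 - 118 \left(1 + 236\right) = -224980 - 118 \cdot 237 = -224980 - 27966 = -252946$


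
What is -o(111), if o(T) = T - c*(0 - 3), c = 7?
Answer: -132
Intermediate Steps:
o(T) = 21 + T (o(T) = T - 7*(0 - 3) = T - 7*(-3) = T - 1*(-21) = T + 21 = 21 + T)
-o(111) = -(21 + 111) = -1*132 = -132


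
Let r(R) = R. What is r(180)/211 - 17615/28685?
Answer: 289307/1210507 ≈ 0.23900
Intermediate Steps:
r(180)/211 - 17615/28685 = 180/211 - 17615/28685 = 180*(1/211) - 17615*1/28685 = 180/211 - 3523/5737 = 289307/1210507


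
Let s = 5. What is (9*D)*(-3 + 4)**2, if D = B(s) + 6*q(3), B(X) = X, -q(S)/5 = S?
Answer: -765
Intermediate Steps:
q(S) = -5*S
D = -85 (D = 5 + 6*(-5*3) = 5 + 6*(-15) = 5 - 90 = -85)
(9*D)*(-3 + 4)**2 = (9*(-85))*(-3 + 4)**2 = -765*1**2 = -765*1 = -765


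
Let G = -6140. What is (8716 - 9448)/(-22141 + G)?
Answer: 244/9427 ≈ 0.025883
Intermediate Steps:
(8716 - 9448)/(-22141 + G) = (8716 - 9448)/(-22141 - 6140) = -732/(-28281) = -732*(-1/28281) = 244/9427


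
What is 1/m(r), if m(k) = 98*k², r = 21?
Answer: 1/43218 ≈ 2.3139e-5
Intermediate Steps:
1/m(r) = 1/(98*21²) = 1/(98*441) = 1/43218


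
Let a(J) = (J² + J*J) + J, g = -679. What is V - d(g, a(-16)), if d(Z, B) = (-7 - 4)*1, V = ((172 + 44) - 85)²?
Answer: 17172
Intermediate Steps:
V = 17161 (V = (216 - 85)² = 131² = 17161)
a(J) = J + 2*J² (a(J) = (J² + J²) + J = 2*J² + J = J + 2*J²)
d(Z, B) = -11 (d(Z, B) = -11*1 = -11)
V - d(g, a(-16)) = 17161 - 1*(-11) = 17161 + 11 = 17172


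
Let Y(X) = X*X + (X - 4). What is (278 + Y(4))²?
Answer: 86436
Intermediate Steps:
Y(X) = -4 + X + X² (Y(X) = X² + (-4 + X) = -4 + X + X²)
(278 + Y(4))² = (278 + (-4 + 4 + 4²))² = (278 + (-4 + 4 + 16))² = (278 + 16)² = 294² = 86436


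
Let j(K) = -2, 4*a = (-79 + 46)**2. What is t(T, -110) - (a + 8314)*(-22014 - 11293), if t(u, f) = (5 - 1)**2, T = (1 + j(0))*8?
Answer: 1143928979/4 ≈ 2.8598e+8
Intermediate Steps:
a = 1089/4 (a = (-79 + 46)**2/4 = (1/4)*(-33)**2 = (1/4)*1089 = 1089/4 ≈ 272.25)
T = -8 (T = (1 - 2)*8 = -1*8 = -8)
t(u, f) = 16 (t(u, f) = 4**2 = 16)
t(T, -110) - (a + 8314)*(-22014 - 11293) = 16 - (1089/4 + 8314)*(-22014 - 11293) = 16 - 34345*(-33307)/4 = 16 - 1*(-1143928915/4) = 16 + 1143928915/4 = 1143928979/4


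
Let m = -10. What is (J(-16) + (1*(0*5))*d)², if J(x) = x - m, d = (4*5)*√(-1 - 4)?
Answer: 36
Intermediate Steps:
d = 20*I*√5 (d = 20*√(-5) = 20*(I*√5) = 20*I*√5 ≈ 44.721*I)
J(x) = 10 + x (J(x) = x - 1*(-10) = x + 10 = 10 + x)
(J(-16) + (1*(0*5))*d)² = ((10 - 16) + (1*(0*5))*(20*I*√5))² = (-6 + (1*0)*(20*I*√5))² = (-6 + 0*(20*I*√5))² = (-6 + 0)² = (-6)² = 36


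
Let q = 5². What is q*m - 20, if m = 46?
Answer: 1130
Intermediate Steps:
q = 25
q*m - 20 = 25*46 - 20 = 1150 - 20 = 1130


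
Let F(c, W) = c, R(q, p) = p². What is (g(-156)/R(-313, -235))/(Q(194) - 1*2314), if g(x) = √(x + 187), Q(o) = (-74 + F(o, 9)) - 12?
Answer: -√31/121826350 ≈ -4.5702e-8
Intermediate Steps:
Q(o) = -86 + o (Q(o) = (-74 + o) - 12 = -86 + o)
g(x) = √(187 + x)
(g(-156)/R(-313, -235))/(Q(194) - 1*2314) = (√(187 - 156)/((-235)²))/((-86 + 194) - 1*2314) = (√31/55225)/(108 - 2314) = (√31*(1/55225))/(-2206) = (√31/55225)*(-1/2206) = -√31/121826350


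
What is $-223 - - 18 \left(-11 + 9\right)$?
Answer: $-259$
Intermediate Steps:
$-223 - - 18 \left(-11 + 9\right) = -223 - \left(-18\right) \left(-2\right) = -223 - 36 = -259$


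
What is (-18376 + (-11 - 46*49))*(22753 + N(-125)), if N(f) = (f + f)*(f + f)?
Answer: -1759707173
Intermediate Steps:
N(f) = 4*f**2 (N(f) = (2*f)*(2*f) = 4*f**2)
(-18376 + (-11 - 46*49))*(22753 + N(-125)) = (-18376 + (-11 - 46*49))*(22753 + 4*(-125)**2) = (-18376 + (-11 - 2254))*(22753 + 4*15625) = (-18376 - 2265)*(22753 + 62500) = -20641*85253 = -1759707173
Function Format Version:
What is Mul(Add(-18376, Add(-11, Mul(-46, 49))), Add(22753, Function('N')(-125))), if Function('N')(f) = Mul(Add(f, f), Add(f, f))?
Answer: -1759707173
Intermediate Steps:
Function('N')(f) = Mul(4, Pow(f, 2)) (Function('N')(f) = Mul(Mul(2, f), Mul(2, f)) = Mul(4, Pow(f, 2)))
Mul(Add(-18376, Add(-11, Mul(-46, 49))), Add(22753, Function('N')(-125))) = Mul(Add(-18376, Add(-11, Mul(-46, 49))), Add(22753, Mul(4, Pow(-125, 2)))) = Mul(Add(-18376, Add(-11, -2254)), Add(22753, Mul(4, 15625))) = Mul(Add(-18376, -2265), Add(22753, 62500)) = Mul(-20641, 85253) = -1759707173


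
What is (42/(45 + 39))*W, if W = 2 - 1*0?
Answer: 1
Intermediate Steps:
W = 2 (W = 2 + 0 = 2)
(42/(45 + 39))*W = (42/(45 + 39))*2 = (42/84)*2 = ((1/84)*42)*2 = (½)*2 = 1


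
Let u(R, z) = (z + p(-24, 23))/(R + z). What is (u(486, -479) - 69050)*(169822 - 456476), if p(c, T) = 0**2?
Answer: 138691518166/7 ≈ 1.9813e+10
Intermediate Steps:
p(c, T) = 0
u(R, z) = z/(R + z) (u(R, z) = (z + 0)/(R + z) = z/(R + z))
(u(486, -479) - 69050)*(169822 - 456476) = (-479/(486 - 479) - 69050)*(169822 - 456476) = (-479/7 - 69050)*(-286654) = -483829/7*(-286654) = 138691518166/7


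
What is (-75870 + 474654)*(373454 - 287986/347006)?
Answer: 25839307129231296/173503 ≈ 1.4893e+11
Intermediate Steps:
(-75870 + 474654)*(373454 - 287986/347006) = 398784*(373454 - 287986*1/347006) = 398784*(373454 - 143993/173503) = 398784*(64795245369/173503) = 25839307129231296/173503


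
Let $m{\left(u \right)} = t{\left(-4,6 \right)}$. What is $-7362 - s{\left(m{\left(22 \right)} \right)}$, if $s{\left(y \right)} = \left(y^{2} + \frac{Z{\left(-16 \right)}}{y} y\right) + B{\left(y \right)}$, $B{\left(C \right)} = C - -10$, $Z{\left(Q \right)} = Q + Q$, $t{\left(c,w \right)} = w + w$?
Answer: $-7496$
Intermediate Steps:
$t{\left(c,w \right)} = 2 w$
$Z{\left(Q \right)} = 2 Q$
$B{\left(C \right)} = 10 + C$ ($B{\left(C \right)} = C + 10 = 10 + C$)
$m{\left(u \right)} = 12$ ($m{\left(u \right)} = 2 \cdot 6 = 12$)
$s{\left(y \right)} = -22 + y + y^{2}$ ($s{\left(y \right)} = \left(y^{2} + \frac{2 \left(-16\right)}{y} y\right) + \left(10 + y\right) = \left(y^{2} + - \frac{32}{y} y\right) + \left(10 + y\right) = \left(y^{2} - 32\right) + \left(10 + y\right) = \left(-32 + y^{2}\right) + \left(10 + y\right) = -22 + y + y^{2}$)
$-7362 - s{\left(m{\left(22 \right)} \right)} = -7362 - \left(-22 + 12 + 12^{2}\right) = -7362 - \left(-22 + 12 + 144\right) = -7362 - 134 = -7496$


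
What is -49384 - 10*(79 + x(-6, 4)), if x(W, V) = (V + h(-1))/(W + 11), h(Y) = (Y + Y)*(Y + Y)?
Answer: -50190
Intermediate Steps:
h(Y) = 4*Y**2 (h(Y) = (2*Y)*(2*Y) = 4*Y**2)
x(W, V) = (4 + V)/(11 + W) (x(W, V) = (V + 4*(-1)**2)/(W + 11) = (V + 4*1)/(11 + W) = (V + 4)/(11 + W) = (4 + V)/(11 + W))
-49384 - 10*(79 + x(-6, 4)) = -49384 - 10*(79 + (4 + 4)/(11 - 6)) = -49384 - 10*(79 + 8/5) = -49384 - 10*403/5 = -49384 - 1*806 = -49384 - 806 = -50190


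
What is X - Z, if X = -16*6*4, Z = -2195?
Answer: 1811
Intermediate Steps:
X = -384 (X = -96*4 = -384)
X - Z = -384 - 1*(-2195) = -384 + 2195 = 1811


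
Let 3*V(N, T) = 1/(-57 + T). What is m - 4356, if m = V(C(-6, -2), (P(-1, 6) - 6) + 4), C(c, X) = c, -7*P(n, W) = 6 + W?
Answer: -5553907/1275 ≈ -4356.0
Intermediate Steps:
P(n, W) = -6/7 - W/7 (P(n, W) = -(6 + W)/7 = -6/7 - W/7)
V(N, T) = 1/(3*(-57 + T))
m = -7/1275 (m = 1/(3*(-57 + (((-6/7 - 1/7*6) - 6) + 4))) = 1/(3*(-57 + (((-6/7 - 6/7) - 6) + 4))) = 1/(3*(-57 + ((-12/7 - 6) + 4))) = 1/(3*(-57 + (-54/7 + 4))) = 1/(3*(-57 - 26/7)) = 1/(3*(-425/7)) = (1/3)*(-7/425) = -7/1275 ≈ -0.0054902)
m - 4356 = -7/1275 - 4356 = -5553907/1275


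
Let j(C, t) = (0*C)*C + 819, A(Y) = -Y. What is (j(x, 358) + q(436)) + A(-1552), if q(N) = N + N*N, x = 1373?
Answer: 192903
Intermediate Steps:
q(N) = N + N²
j(C, t) = 819 (j(C, t) = 0*C + 819 = 0 + 819 = 819)
(j(x, 358) + q(436)) + A(-1552) = (819 + 436*(1 + 436)) - 1*(-1552) = (819 + 436*437) + 1552 = (819 + 190532) + 1552 = 191351 + 1552 = 192903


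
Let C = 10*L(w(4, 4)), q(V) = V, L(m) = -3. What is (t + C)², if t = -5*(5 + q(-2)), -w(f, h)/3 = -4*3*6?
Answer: 2025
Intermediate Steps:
w(f, h) = 216 (w(f, h) = -3*(-4*3)*6 = -(-36)*6 = -3*(-72) = 216)
C = -30 (C = 10*(-3) = -30)
t = -15 (t = -5*(5 - 2) = -5*3 = -15)
(t + C)² = (-15 - 30)² = (-45)² = 2025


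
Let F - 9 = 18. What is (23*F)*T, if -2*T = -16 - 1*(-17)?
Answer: -621/2 ≈ -310.50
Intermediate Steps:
T = -1/2 (T = -(-16 - 1*(-17))/2 = -(-16 + 17)/2 = -1/2*1 = -1/2 ≈ -0.50000)
F = 27 (F = 9 + 18 = 27)
(23*F)*T = (23*27)*(-1/2) = 621*(-1/2) = -621/2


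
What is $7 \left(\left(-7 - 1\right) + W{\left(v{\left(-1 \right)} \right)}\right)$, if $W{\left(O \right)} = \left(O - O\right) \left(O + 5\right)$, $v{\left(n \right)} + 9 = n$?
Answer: $-56$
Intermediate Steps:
$v{\left(n \right)} = -9 + n$
$W{\left(O \right)} = 0$ ($W{\left(O \right)} = 0 \left(5 + O\right) = 0$)
$7 \left(\left(-7 - 1\right) + W{\left(v{\left(-1 \right)} \right)}\right) = 7 \left(\left(-7 - 1\right) + 0\right) = 7 \left(-8 + 0\right) = 7 \left(-8\right) = -56$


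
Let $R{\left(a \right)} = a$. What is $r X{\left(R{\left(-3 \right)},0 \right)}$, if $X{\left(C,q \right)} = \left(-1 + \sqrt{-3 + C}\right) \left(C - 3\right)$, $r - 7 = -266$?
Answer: $-1554 + 1554 i \sqrt{6} \approx -1554.0 + 3806.5 i$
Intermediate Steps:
$r = -259$ ($r = 7 - 266 = -259$)
$X{\left(C,q \right)} = \left(-1 + \sqrt{-3 + C}\right) \left(-3 + C\right)$
$r X{\left(R{\left(-3 \right)},0 \right)} = - 259 \left(3 - -3 - 3 \sqrt{-3 - 3} - 3 \sqrt{-3 - 3}\right) = - 259 \left(3 + 3 - 3 \sqrt{-6} - 3 \sqrt{-6}\right) = - 259 \left(3 + 3 - 3 i \sqrt{6} - 3 i \sqrt{6}\right) = - 259 \left(6 - 6 i \sqrt{6}\right) = -1554 + 1554 i \sqrt{6}$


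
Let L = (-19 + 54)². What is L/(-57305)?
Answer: -245/11461 ≈ -0.021377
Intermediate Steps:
L = 1225 (L = 35² = 1225)
L/(-57305) = 1225/(-57305) = 1225*(-1/57305) = -245/11461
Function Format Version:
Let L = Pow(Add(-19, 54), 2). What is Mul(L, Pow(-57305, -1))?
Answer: Rational(-245, 11461) ≈ -0.021377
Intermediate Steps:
L = 1225 (L = Pow(35, 2) = 1225)
Mul(L, Pow(-57305, -1)) = Mul(1225, Pow(-57305, -1)) = Mul(1225, Rational(-1, 57305)) = Rational(-245, 11461)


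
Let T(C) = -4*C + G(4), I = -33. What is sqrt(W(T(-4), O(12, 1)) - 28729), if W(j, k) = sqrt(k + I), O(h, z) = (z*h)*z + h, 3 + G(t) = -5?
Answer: sqrt(-28729 + 3*I) ≈ 0.0089 + 169.5*I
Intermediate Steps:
G(t) = -8 (G(t) = -3 - 5 = -8)
O(h, z) = h + h*z**2 (O(h, z) = (h*z)*z + h = h*z**2 + h = h + h*z**2)
T(C) = -8 - 4*C (T(C) = -4*C - 8 = -8 - 4*C)
W(j, k) = sqrt(-33 + k) (W(j, k) = sqrt(k - 33) = sqrt(-33 + k))
sqrt(W(T(-4), O(12, 1)) - 28729) = sqrt(sqrt(-33 + 12*(1 + 1**2)) - 28729) = sqrt(sqrt(-33 + 12*(1 + 1)) - 28729) = sqrt(sqrt(-33 + 12*2) - 28729) = sqrt(sqrt(-33 + 24) - 28729) = sqrt(sqrt(-9) - 28729) = sqrt(3*I - 28729) = sqrt(-28729 + 3*I)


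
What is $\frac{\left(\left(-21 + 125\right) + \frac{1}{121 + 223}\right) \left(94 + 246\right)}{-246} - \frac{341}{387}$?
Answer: $- \frac{9179059}{63468} \approx -144.63$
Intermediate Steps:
$\frac{\left(\left(-21 + 125\right) + \frac{1}{121 + 223}\right) \left(94 + 246\right)}{-246} - \frac{341}{387} = \left(104 + \frac{1}{344}\right) 340 \left(- \frac{1}{246}\right) - \frac{341}{387} = \frac{35777}{344} \cdot 340 \left(- \frac{1}{246}\right) - \frac{341}{387} = \frac{3041045}{86} \left(- \frac{1}{246}\right) - \frac{341}{387} = - \frac{3041045}{21156} - \frac{341}{387} = - \frac{9179059}{63468}$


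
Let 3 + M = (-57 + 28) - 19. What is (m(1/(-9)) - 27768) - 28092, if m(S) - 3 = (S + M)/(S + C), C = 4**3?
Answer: -279289/5 ≈ -55858.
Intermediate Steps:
M = -51 (M = -3 + ((-57 + 28) - 19) = -3 + (-29 - 19) = -3 - 48 = -51)
C = 64
m(S) = 3 + (-51 + S)/(64 + S) (m(S) = 3 + (S - 51)/(S + 64) = 3 + (-51 + S)/(64 + S))
(m(1/(-9)) - 27768) - 28092 = ((141 + 4/(-9))/(64 + 1/(-9)) - 27768) - 28092 = ((141 + 4*(-1/9))/(64 - 1/9) - 27768) - 28092 = ((141 - 4/9)/(575/9) - 27768) - 28092 = ((9/575)*(1265/9) - 27768) - 28092 = (11/5 - 27768) - 28092 = -138829/5 - 28092 = -279289/5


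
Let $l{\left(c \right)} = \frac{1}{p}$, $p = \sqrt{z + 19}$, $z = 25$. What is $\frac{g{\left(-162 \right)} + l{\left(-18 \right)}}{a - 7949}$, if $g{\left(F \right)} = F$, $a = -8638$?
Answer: $\frac{18}{1843} - \frac{\sqrt{11}}{364914} \approx 0.0097576$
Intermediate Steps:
$p = 2 \sqrt{11}$ ($p = \sqrt{25 + 19} = \sqrt{44} = 2 \sqrt{11} \approx 6.6332$)
$l{\left(c \right)} = \frac{\sqrt{11}}{22}$ ($l{\left(c \right)} = \frac{1}{2 \sqrt{11}} = \frac{\sqrt{11}}{22}$)
$\frac{g{\left(-162 \right)} + l{\left(-18 \right)}}{a - 7949} = \frac{-162 + \frac{\sqrt{11}}{22}}{-8638 - 7949} = \frac{-162 + \frac{\sqrt{11}}{22}}{-16587} = \left(-162 + \frac{\sqrt{11}}{22}\right) \left(- \frac{1}{16587}\right) = \frac{18}{1843} - \frac{\sqrt{11}}{364914}$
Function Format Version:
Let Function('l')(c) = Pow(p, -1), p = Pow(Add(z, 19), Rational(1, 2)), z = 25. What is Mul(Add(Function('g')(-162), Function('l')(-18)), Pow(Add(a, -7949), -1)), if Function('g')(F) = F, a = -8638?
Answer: Add(Rational(18, 1843), Mul(Rational(-1, 364914), Pow(11, Rational(1, 2)))) ≈ 0.0097576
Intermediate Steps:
p = Mul(2, Pow(11, Rational(1, 2))) (p = Pow(Add(25, 19), Rational(1, 2)) = Pow(44, Rational(1, 2)) = Mul(2, Pow(11, Rational(1, 2))) ≈ 6.6332)
Function('l')(c) = Mul(Rational(1, 22), Pow(11, Rational(1, 2))) (Function('l')(c) = Pow(Mul(2, Pow(11, Rational(1, 2))), -1) = Mul(Rational(1, 22), Pow(11, Rational(1, 2))))
Mul(Add(Function('g')(-162), Function('l')(-18)), Pow(Add(a, -7949), -1)) = Mul(Add(-162, Mul(Rational(1, 22), Pow(11, Rational(1, 2)))), Pow(Add(-8638, -7949), -1)) = Mul(Add(-162, Mul(Rational(1, 22), Pow(11, Rational(1, 2)))), Pow(-16587, -1)) = Mul(Add(-162, Mul(Rational(1, 22), Pow(11, Rational(1, 2)))), Rational(-1, 16587)) = Add(Rational(18, 1843), Mul(Rational(-1, 364914), Pow(11, Rational(1, 2))))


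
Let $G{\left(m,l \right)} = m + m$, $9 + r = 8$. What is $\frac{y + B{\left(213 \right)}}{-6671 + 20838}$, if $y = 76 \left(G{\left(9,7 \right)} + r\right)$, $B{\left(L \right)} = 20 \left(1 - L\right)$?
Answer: $- \frac{2948}{14167} \approx -0.20809$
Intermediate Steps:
$r = -1$ ($r = -9 + 8 = -1$)
$B{\left(L \right)} = 20 - 20 L$
$G{\left(m,l \right)} = 2 m$
$y = 1292$ ($y = 76 \left(2 \cdot 9 - 1\right) = 76 \left(18 - 1\right) = 76 \cdot 17 = 1292$)
$\frac{y + B{\left(213 \right)}}{-6671 + 20838} = \frac{1292 + \left(20 - 4260\right)}{-6671 + 20838} = \frac{1292 + \left(20 - 4260\right)}{14167} = \left(1292 - 4240\right) \frac{1}{14167} = \left(-2948\right) \frac{1}{14167} = - \frac{2948}{14167}$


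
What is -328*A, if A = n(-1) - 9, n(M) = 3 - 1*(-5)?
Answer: 328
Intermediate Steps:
n(M) = 8 (n(M) = 3 + 5 = 8)
A = -1 (A = 8 - 9 = -1)
-328*A = -328*(-1) = 328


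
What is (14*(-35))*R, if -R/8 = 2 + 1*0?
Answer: 7840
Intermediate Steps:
R = -16 (R = -8*(2 + 1*0) = -8*(2 + 0) = -8*2 = -16)
(14*(-35))*R = (14*(-35))*(-16) = -490*(-16) = 7840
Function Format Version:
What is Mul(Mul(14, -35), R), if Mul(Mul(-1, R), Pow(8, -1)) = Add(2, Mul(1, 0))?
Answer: 7840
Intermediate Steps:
R = -16 (R = Mul(-8, Add(2, Mul(1, 0))) = Mul(-8, Add(2, 0)) = Mul(-8, 2) = -16)
Mul(Mul(14, -35), R) = Mul(Mul(14, -35), -16) = Mul(-490, -16) = 7840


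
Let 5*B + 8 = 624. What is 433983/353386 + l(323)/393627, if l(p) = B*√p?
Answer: 39453/32126 + 616*√323/1968135 ≈ 1.2337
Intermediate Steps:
B = 616/5 (B = -8/5 + (⅕)*624 = -8/5 + 624/5 = 616/5 ≈ 123.20)
l(p) = 616*√p/5
433983/353386 + l(323)/393627 = 433983/353386 + (616*√323/5)/393627 = 433983*(1/353386) + (616*√323/5)*(1/393627) = 39453/32126 + 616*√323/1968135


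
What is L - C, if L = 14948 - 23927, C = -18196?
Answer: 9217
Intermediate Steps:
L = -8979
L - C = -8979 - 1*(-18196) = -8979 + 18196 = 9217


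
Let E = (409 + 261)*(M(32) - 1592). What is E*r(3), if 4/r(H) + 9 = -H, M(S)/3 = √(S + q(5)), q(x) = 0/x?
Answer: 1066640/3 - 2680*√2 ≈ 3.5176e+5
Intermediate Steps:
q(x) = 0
M(S) = 3*√S (M(S) = 3*√(S + 0) = 3*√S)
r(H) = 4/(-9 - H)
E = -1066640 + 8040*√2 (E = (409 + 261)*(3*√32 - 1592) = 670*(3*(4*√2) - 1592) = 670*(12*√2 - 1592) = 670*(-1592 + 12*√2) = -1066640 + 8040*√2 ≈ -1.0553e+6)
E*r(3) = (-1066640 + 8040*√2)*(-4/(9 + 3)) = (-1066640 + 8040*√2)*(-4/12) = (-1066640 + 8040*√2)*(-4*1/12) = (-1066640 + 8040*√2)*(-⅓) = 1066640/3 - 2680*√2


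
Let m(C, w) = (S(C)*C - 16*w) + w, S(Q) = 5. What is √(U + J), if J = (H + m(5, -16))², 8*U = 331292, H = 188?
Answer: √986482/2 ≈ 496.61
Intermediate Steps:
U = 82823/2 (U = (⅛)*331292 = 82823/2 ≈ 41412.)
m(C, w) = -15*w + 5*C (m(C, w) = (5*C - 16*w) + w = (-16*w + 5*C) + w = -15*w + 5*C)
J = 205209 (J = (188 + (-15*(-16) + 5*5))² = (188 + (240 + 25))² = (188 + 265)² = 453² = 205209)
√(U + J) = √(82823/2 + 205209) = √(493241/2) = √986482/2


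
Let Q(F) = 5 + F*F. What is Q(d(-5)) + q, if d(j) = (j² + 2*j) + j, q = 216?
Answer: 321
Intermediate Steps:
d(j) = j² + 3*j
Q(F) = 5 + F²
Q(d(-5)) + q = (5 + (-5*(3 - 5))²) + 216 = (5 + (-5*(-2))²) + 216 = (5 + 10²) + 216 = (5 + 100) + 216 = 105 + 216 = 321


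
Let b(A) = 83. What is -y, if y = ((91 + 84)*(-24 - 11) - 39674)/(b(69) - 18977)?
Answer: -45799/18894 ≈ -2.4240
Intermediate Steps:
y = 45799/18894 (y = ((91 + 84)*(-24 - 11) - 39674)/(83 - 18977) = (175*(-35) - 39674)/(-18894) = (-6125 - 39674)*(-1/18894) = -45799*(-1/18894) = 45799/18894 ≈ 2.4240)
-y = -1*45799/18894 = -45799/18894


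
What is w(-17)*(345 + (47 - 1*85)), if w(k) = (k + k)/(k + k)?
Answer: 307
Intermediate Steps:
w(k) = 1 (w(k) = (2*k)/((2*k)) = (2*k)*(1/(2*k)) = 1)
w(-17)*(345 + (47 - 1*85)) = 1*(345 + (47 - 1*85)) = 1*(345 + (47 - 85)) = 1*(345 - 38) = 1*307 = 307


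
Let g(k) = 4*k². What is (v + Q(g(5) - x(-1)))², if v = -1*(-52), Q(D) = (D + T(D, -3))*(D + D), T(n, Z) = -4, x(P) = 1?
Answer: 355775044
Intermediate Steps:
Q(D) = 2*D*(-4 + D) (Q(D) = (D - 4)*(D + D) = (-4 + D)*(2*D) = 2*D*(-4 + D))
v = 52
(v + Q(g(5) - x(-1)))² = (52 + 2*(4*5² - 1*1)*(-4 + (4*5² - 1*1)))² = (52 + 2*(4*25 - 1)*(-4 + (4*25 - 1)))² = (52 + 2*(100 - 1)*(-4 + (100 - 1)))² = (52 + 2*99*(-4 + 99))² = (52 + 2*99*95)² = (52 + 18810)² = 18862² = 355775044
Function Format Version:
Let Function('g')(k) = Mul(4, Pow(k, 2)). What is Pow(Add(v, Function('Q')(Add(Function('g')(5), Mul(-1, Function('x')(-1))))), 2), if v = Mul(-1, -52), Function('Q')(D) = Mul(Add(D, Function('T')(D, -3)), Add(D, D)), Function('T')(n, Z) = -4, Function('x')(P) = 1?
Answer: 355775044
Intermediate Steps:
Function('Q')(D) = Mul(2, D, Add(-4, D)) (Function('Q')(D) = Mul(Add(D, -4), Add(D, D)) = Mul(Add(-4, D), Mul(2, D)) = Mul(2, D, Add(-4, D)))
v = 52
Pow(Add(v, Function('Q')(Add(Function('g')(5), Mul(-1, Function('x')(-1))))), 2) = Pow(Add(52, Mul(2, Add(Mul(4, Pow(5, 2)), Mul(-1, 1)), Add(-4, Add(Mul(4, Pow(5, 2)), Mul(-1, 1))))), 2) = Pow(Add(52, Mul(2, Add(Mul(4, 25), -1), Add(-4, Add(Mul(4, 25), -1)))), 2) = Pow(Add(52, Mul(2, Add(100, -1), Add(-4, Add(100, -1)))), 2) = Pow(Add(52, Mul(2, 99, Add(-4, 99))), 2) = Pow(Add(52, Mul(2, 99, 95)), 2) = Pow(Add(52, 18810), 2) = Pow(18862, 2) = 355775044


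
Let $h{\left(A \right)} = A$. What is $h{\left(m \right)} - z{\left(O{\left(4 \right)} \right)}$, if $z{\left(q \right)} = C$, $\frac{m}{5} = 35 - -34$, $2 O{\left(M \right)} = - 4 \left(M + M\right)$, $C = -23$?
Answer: $368$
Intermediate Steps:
$O{\left(M \right)} = - 4 M$ ($O{\left(M \right)} = \frac{\left(-4\right) \left(M + M\right)}{2} = \frac{\left(-4\right) 2 M}{2} = \frac{\left(-8\right) M}{2} = - 4 M$)
$m = 345$ ($m = 5 \left(35 - -34\right) = 5 \left(35 + 34\right) = 5 \cdot 69 = 345$)
$z{\left(q \right)} = -23$
$h{\left(m \right)} - z{\left(O{\left(4 \right)} \right)} = 345 - -23 = 345 + 23 = 368$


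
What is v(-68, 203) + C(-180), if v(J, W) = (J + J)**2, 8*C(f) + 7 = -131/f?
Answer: 26633111/1440 ≈ 18495.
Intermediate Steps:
C(f) = -7/8 - 131/(8*f) (C(f) = -7/8 + (-131/f)/8 = -7/8 - 131/(8*f))
v(J, W) = 4*J**2 (v(J, W) = (2*J)**2 = 4*J**2)
v(-68, 203) + C(-180) = 4*(-68)**2 + (1/8)*(-131 - 7*(-180))/(-180) = 4*4624 + (1/8)*(-1/180)*(-131 + 1260) = 18496 + (1/8)*(-1/180)*1129 = 18496 - 1129/1440 = 26633111/1440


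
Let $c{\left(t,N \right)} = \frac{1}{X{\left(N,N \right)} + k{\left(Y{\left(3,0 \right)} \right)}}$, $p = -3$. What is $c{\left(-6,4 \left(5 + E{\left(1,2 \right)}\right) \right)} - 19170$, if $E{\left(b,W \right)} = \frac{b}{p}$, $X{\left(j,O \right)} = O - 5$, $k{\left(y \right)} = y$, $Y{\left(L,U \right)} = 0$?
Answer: $- \frac{785967}{41} \approx -19170.0$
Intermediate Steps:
$X{\left(j,O \right)} = -5 + O$ ($X{\left(j,O \right)} = O - 5 = -5 + O$)
$E{\left(b,W \right)} = - \frac{b}{3}$ ($E{\left(b,W \right)} = \frac{b}{-3} = b \left(- \frac{1}{3}\right) = - \frac{b}{3}$)
$c{\left(t,N \right)} = \frac{1}{-5 + N}$ ($c{\left(t,N \right)} = \frac{1}{\left(-5 + N\right) + 0} = \frac{1}{-5 + N}$)
$c{\left(-6,4 \left(5 + E{\left(1,2 \right)}\right) \right)} - 19170 = \frac{1}{-5 + 4 \left(5 - \frac{1}{3}\right)} - 19170 = \frac{1}{-5 + 4 \cdot \frac{14}{3}} - 19170 = \frac{1}{-5 + \frac{56}{3}} - 19170 = \frac{1}{\frac{41}{3}} - 19170 = \frac{3}{41} - 19170 = - \frac{785967}{41}$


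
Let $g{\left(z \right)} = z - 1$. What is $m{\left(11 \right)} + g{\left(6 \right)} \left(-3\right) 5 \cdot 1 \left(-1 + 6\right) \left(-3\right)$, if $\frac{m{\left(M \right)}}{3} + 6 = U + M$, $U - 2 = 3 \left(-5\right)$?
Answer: $1101$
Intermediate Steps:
$g{\left(z \right)} = -1 + z$
$U = -13$ ($U = 2 + 3 \left(-5\right) = 2 - 15 = -13$)
$m{\left(M \right)} = -57 + 3 M$ ($m{\left(M \right)} = -18 + 3 \left(-13 + M\right) = -18 + \left(-39 + 3 M\right) = -57 + 3 M$)
$m{\left(11 \right)} + g{\left(6 \right)} \left(-3\right) 5 \cdot 1 \left(-1 + 6\right) \left(-3\right) = \left(-57 + 3 \cdot 11\right) + \left(-1 + 6\right) \left(-3\right) 5 \cdot 1 \left(-1 + 6\right) \left(-3\right) = \left(-57 + 33\right) + 5 \left(-3\right) 5 \cdot 1 \cdot 5 \left(-3\right) = -24 + \left(-15\right) 5 \cdot 5 \left(-3\right) = -24 + \left(-75\right) 5 \left(-3\right) = -24 - -1125 = -24 + 1125 = 1101$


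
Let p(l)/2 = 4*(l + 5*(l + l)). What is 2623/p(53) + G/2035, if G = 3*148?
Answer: 18203/23320 ≈ 0.78057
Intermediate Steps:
G = 444
p(l) = 88*l (p(l) = 2*(4*(l + 5*(l + l))) = 2*(4*(l + 5*(2*l))) = 2*(4*(l + 10*l)) = 2*(4*(11*l)) = 2*(44*l) = 88*l)
2623/p(53) + G/2035 = 2623/((88*53)) + 444/2035 = 2623/4664 + 444*(1/2035) = 2623*(1/4664) + 12/55 = 2623/4664 + 12/55 = 18203/23320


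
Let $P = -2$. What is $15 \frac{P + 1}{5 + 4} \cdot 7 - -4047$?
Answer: $\frac{12106}{3} \approx 4035.3$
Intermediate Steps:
$15 \frac{P + 1}{5 + 4} \cdot 7 - -4047 = 15 \frac{-2 + 1}{5 + 4} \cdot 7 - -4047 = 15 \left(- \frac{1}{9}\right) 7 + 4047 = \left(- \frac{5}{3}\right) 7 + 4047 = - \frac{35}{3} + 4047 = \frac{12106}{3}$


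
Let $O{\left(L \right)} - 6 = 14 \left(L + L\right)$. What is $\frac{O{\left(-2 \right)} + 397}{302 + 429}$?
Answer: $\frac{347}{731} \approx 0.47469$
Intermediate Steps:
$O{\left(L \right)} = 6 + 28 L$ ($O{\left(L \right)} = 6 + 14 \left(L + L\right) = 6 + 14 \cdot 2 L = 6 + 28 L$)
$\frac{O{\left(-2 \right)} + 397}{302 + 429} = \frac{\left(6 + 28 \left(-2\right)\right) + 397}{302 + 429} = \frac{\left(6 - 56\right) + 397}{731} = \left(-50 + 397\right) \frac{1}{731} = 347 \cdot \frac{1}{731} = \frac{347}{731}$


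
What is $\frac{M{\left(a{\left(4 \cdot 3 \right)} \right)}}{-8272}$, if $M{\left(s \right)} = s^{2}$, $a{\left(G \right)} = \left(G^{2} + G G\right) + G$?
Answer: $- \frac{5625}{517} \approx -10.88$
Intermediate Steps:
$a{\left(G \right)} = G + 2 G^{2}$ ($a{\left(G \right)} = \left(G^{2} + G^{2}\right) + G = 2 G^{2} + G = G + 2 G^{2}$)
$\frac{M{\left(a{\left(4 \cdot 3 \right)} \right)}}{-8272} = \frac{\left(4 \cdot 3 \left(1 + 2 \cdot 4 \cdot 3\right)\right)^{2}}{-8272} = \left(12 \left(1 + 2 \cdot 12\right)\right)^{2} \left(- \frac{1}{8272}\right) = \left(12 \left(1 + 24\right)\right)^{2} \left(- \frac{1}{8272}\right) = \left(12 \cdot 25\right)^{2} \left(- \frac{1}{8272}\right) = 300^{2} \left(- \frac{1}{8272}\right) = 90000 \left(- \frac{1}{8272}\right) = - \frac{5625}{517}$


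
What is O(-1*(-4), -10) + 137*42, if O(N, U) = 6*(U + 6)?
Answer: 5730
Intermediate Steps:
O(N, U) = 36 + 6*U (O(N, U) = 6*(6 + U) = 36 + 6*U)
O(-1*(-4), -10) + 137*42 = (36 + 6*(-10)) + 137*42 = (36 - 60) + 5754 = -24 + 5754 = 5730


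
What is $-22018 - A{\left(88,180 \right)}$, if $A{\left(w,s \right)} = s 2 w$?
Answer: $-53698$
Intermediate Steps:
$A{\left(w,s \right)} = 2 s w$
$-22018 - A{\left(88,180 \right)} = -22018 - 2 \cdot 180 \cdot 88 = -22018 - 31680 = -53698$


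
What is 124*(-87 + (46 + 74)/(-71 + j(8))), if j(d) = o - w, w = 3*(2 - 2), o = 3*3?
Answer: -11028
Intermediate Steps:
o = 9
w = 0 (w = 3*0 = 0)
j(d) = 9 (j(d) = 9 - 1*0 = 9 + 0 = 9)
124*(-87 + (46 + 74)/(-71 + j(8))) = 124*(-87 + (46 + 74)/(-71 + 9)) = 124*(-87 + 120/(-62)) = 124*(-87 + 120*(-1/62)) = 124*(-87 - 60/31) = 124*(-2757/31) = -11028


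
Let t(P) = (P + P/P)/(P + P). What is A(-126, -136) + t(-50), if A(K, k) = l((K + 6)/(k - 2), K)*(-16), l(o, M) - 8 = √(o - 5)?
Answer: -12751/100 - 16*I*√2185/23 ≈ -127.51 - 32.518*I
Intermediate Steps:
l(o, M) = 8 + √(-5 + o) (l(o, M) = 8 + √(o - 5) = 8 + √(-5 + o))
t(P) = (1 + P)/(2*P) (t(P) = (P + 1)/((2*P)) = (1 + P)*(1/(2*P)) = (1 + P)/(2*P))
A(K, k) = -128 - 16*√(-5 + (6 + K)/(-2 + k)) (A(K, k) = (8 + √(-5 + (K + 6)/(k - 2)))*(-16) = (8 + √(-5 + (6 + K)/(-2 + k)))*(-16) = -128 - 16*√(-5 + (6 + K)/(-2 + k)))
A(-126, -136) + t(-50) = (-128 - 16*√(16 - 126 - 5*(-136))*(I*√138/138)) + (½)*(1 - 50)/(-50) = (-128 - 16*√(16 - 126 + 680)*(I*√138/138)) + (½)*(-1/50)*(-49) = (-128 - 16*I*√2185/23) + 49/100 = -12751/100 - 16*I*√2185/23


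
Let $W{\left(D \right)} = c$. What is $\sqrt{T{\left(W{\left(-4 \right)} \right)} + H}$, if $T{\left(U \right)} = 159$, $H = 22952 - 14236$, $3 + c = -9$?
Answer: $5 \sqrt{355} \approx 94.207$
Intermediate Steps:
$c = -12$ ($c = -3 - 9 = -12$)
$W{\left(D \right)} = -12$
$H = 8716$ ($H = 22952 - 14236 = 8716$)
$\sqrt{T{\left(W{\left(-4 \right)} \right)} + H} = \sqrt{159 + 8716} = \sqrt{8875} = 5 \sqrt{355}$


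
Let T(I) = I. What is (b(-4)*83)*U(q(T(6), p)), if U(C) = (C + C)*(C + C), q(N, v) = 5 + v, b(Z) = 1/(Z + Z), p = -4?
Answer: -83/2 ≈ -41.500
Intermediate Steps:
b(Z) = 1/(2*Z)
U(C) = 4*C**2 (U(C) = (2*C)*(2*C) = 4*C**2)
(b(-4)*83)*U(q(T(6), p)) = (((1/2)/(-4))*83)*(4*(5 - 4)**2) = (((1/2)*(-1/4))*83)*(4*1**2) = (-1/8*83)*(4*1) = -83/8*4 = -83/2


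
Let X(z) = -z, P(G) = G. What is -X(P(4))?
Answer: 4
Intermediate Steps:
-X(P(4)) = -(-1)*4 = -1*(-4) = 4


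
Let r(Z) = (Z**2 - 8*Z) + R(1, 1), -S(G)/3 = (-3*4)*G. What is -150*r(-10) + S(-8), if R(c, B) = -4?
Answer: -26688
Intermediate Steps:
S(G) = 36*G (S(G) = -3*(-3*4)*G = -(-36)*G = 36*G)
r(Z) = -4 + Z**2 - 8*Z (r(Z) = (Z**2 - 8*Z) - 4 = -4 + Z**2 - 8*Z)
-150*r(-10) + S(-8) = -150*(-4 + (-10)**2 - 8*(-10)) + 36*(-8) = -150*(-4 + 100 + 80) - 288 = -150*176 - 288 = -26400 - 288 = -26688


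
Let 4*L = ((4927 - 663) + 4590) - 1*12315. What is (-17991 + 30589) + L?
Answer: 46931/4 ≈ 11733.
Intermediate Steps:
L = -3461/4 (L = (((4927 - 663) + 4590) - 1*12315)/4 = ((4264 + 4590) - 12315)/4 = (8854 - 12315)/4 = (¼)*(-3461) = -3461/4 ≈ -865.25)
(-17991 + 30589) + L = (-17991 + 30589) - 3461/4 = 12598 - 3461/4 = 46931/4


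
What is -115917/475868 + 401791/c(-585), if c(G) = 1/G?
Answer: -111851695674897/475868 ≈ -2.3505e+8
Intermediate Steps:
-115917/475868 + 401791/c(-585) = -115917/475868 + 401791/(1/(-585)) = -115917*1/475868 + 401791/(-1/585) = -115917/475868 + 401791*(-585) = -115917/475868 - 235047735 = -111851695674897/475868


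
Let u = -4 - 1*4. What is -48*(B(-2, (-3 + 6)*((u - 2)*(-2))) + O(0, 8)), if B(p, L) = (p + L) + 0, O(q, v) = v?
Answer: -3168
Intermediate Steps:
u = -8 (u = -4 - 4 = -8)
B(p, L) = L + p (B(p, L) = (L + p) + 0 = L + p)
-48*(B(-2, (-3 + 6)*((u - 2)*(-2))) + O(0, 8)) = -48*(((-3 + 6)*((-8 - 2)*(-2)) - 2) + 8) = -48*((3*(-10*(-2)) - 2) + 8) = -48*((3*20 - 2) + 8) = -48*((60 - 2) + 8) = -48*(58 + 8) = -48*66 = -3168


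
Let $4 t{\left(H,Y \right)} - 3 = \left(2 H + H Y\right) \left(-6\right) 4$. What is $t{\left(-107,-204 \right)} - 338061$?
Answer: $- \frac{1870977}{4} \approx -4.6774 \cdot 10^{5}$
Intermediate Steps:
$t{\left(H,Y \right)} = \frac{3}{4} - 12 H - 6 H Y$ ($t{\left(H,Y \right)} = \frac{3}{4} + \frac{\left(2 H + H Y\right) \left(-6\right) 4}{4} = \frac{3}{4} + \frac{\left(- 12 H - 6 H Y\right) 4}{4} = \frac{3}{4} + \frac{- 48 H - 24 H Y}{4} = \frac{3}{4} - \left(12 H + 6 H Y\right) = \frac{3}{4} - 12 H - 6 H Y$)
$t{\left(-107,-204 \right)} - 338061 = \left(\frac{3}{4} - -1284 - \left(-642\right) \left(-204\right)\right) - 338061 = \left(\frac{3}{4} + 1284 - 130968\right) - 338061 = - \frac{518733}{4} - 338061 = - \frac{1870977}{4}$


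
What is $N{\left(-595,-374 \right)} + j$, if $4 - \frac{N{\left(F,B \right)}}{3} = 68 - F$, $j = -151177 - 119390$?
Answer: $-272544$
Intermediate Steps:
$j = -270567$
$N{\left(F,B \right)} = -192 + 3 F$ ($N{\left(F,B \right)} = 12 - 3 \left(68 - F\right) = 12 + \left(-204 + 3 F\right) = -192 + 3 F$)
$N{\left(-595,-374 \right)} + j = \left(-192 + 3 \left(-595\right)\right) - 270567 = \left(-192 - 1785\right) - 270567 = -1977 - 270567 = -272544$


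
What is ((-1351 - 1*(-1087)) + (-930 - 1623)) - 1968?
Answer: -4785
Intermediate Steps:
((-1351 - 1*(-1087)) + (-930 - 1623)) - 1968 = ((-1351 + 1087) - 2553) - 1968 = (-264 - 2553) - 1968 = -2817 - 1968 = -4785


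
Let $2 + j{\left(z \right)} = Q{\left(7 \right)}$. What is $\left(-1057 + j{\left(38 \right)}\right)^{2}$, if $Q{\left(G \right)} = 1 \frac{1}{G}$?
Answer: $\frac{54937744}{49} \approx 1.1212 \cdot 10^{6}$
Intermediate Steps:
$Q{\left(G \right)} = \frac{1}{G}$
$j{\left(z \right)} = - \frac{13}{7}$ ($j{\left(z \right)} = -2 + \frac{1}{7} = - \frac{13}{7}$)
$\left(-1057 + j{\left(38 \right)}\right)^{2} = \left(-1057 - \frac{13}{7}\right)^{2} = \left(- \frac{7412}{7}\right)^{2} = \frac{54937744}{49}$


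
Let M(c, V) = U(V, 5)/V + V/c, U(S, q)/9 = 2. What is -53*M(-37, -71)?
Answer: -231875/2627 ≈ -88.266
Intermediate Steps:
U(S, q) = 18 (U(S, q) = 9*2 = 18)
M(c, V) = 18/V + V/c
-53*M(-37, -71) = -53*(18/(-71) - 71/(-37)) = -53*(18*(-1/71) - 71*(-1/37)) = -53*(-18/71 + 71/37) = -53*4375/2627 = -231875/2627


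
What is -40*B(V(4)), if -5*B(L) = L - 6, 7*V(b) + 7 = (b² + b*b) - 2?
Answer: -152/7 ≈ -21.714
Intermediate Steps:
V(b) = -9/7 + 2*b²/7 (V(b) = -1 + ((b² + b*b) - 2)/7 = -1 + ((b² + b²) - 2)/7 = -1 + (2*b² - 2)/7 = -1 + (-2 + 2*b²)/7 = -1 + (-2/7 + 2*b²/7) = -9/7 + 2*b²/7)
B(L) = 6/5 - L/5 (B(L) = -(L - 6)/5 = -(-6 + L)/5 = 6/5 - L/5)
-40*B(V(4)) = -40*(6/5 - (-9/7 + (2/7)*4²)/5) = -40*(6/5 - (-9/7 + (2/7)*16)/5) = -40*(6/5 - (-9/7 + 32/7)/5) = -40*(6/5 - ⅕*23/7) = -40*(6/5 - 23/35) = -40*19/35 = -152/7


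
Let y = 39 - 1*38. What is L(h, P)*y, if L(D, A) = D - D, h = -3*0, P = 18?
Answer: 0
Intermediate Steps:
h = 0
L(D, A) = 0
y = 1 (y = 39 - 38 = 1)
L(h, P)*y = 0*1 = 0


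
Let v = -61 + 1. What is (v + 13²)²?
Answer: 11881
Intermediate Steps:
v = -60
(v + 13²)² = (-60 + 13²)² = (-60 + 169)² = 109² = 11881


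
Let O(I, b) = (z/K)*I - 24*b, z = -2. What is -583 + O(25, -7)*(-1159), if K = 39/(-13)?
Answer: -643835/3 ≈ -2.1461e+5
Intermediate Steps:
K = -3 (K = 39*(-1/13) = -3)
O(I, b) = -24*b + 2*I/3 (O(I, b) = (-2/(-3))*I - 24*b = (-2*(-⅓))*I - 24*b = 2*I/3 - 24*b = -24*b + 2*I/3)
-583 + O(25, -7)*(-1159) = -583 + (-24*(-7) + (⅔)*25)*(-1159) = -583 + (168 + 50/3)*(-1159) = -583 + (554/3)*(-1159) = -583 - 642086/3 = -643835/3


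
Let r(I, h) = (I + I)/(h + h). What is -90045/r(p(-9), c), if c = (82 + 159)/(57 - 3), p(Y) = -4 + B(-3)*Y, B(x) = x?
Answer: -34945/2 ≈ -17473.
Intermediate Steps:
p(Y) = -4 - 3*Y
c = 241/54 ≈ 4.4630
r(I, h) = I/h (r(I, h) = (2*I)/((2*h)) = (2*I)*(1/(2*h)) = I/h)
-90045/r(p(-9), c) = -90045*241/(54*(-4 - 3*(-9))) = -90045*241/(54*(-4 + 27)) = -90045/(23*(54/241)) = -90045/1242/241 = -90045*241/1242 = -34945/2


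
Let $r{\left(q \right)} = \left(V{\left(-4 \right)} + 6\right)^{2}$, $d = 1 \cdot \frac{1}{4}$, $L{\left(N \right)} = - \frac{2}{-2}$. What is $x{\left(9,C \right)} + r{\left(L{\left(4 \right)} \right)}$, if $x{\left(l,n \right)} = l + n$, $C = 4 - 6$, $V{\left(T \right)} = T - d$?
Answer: $\frac{161}{16} \approx 10.063$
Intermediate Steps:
$L{\left(N \right)} = 1$ ($L{\left(N \right)} = \left(-2\right) \left(- \frac{1}{2}\right) = 1$)
$d = \frac{1}{4}$ ($d = 1 \cdot \frac{1}{4} = \frac{1}{4} \approx 0.25$)
$V{\left(T \right)} = - \frac{1}{4} + T$ ($V{\left(T \right)} = T - \frac{1}{4} = - \frac{1}{4} + T$)
$C = -2$ ($C = 4 - 6 = -2$)
$r{\left(q \right)} = \frac{49}{16}$ ($r{\left(q \right)} = \left(\left(- \frac{1}{4} - 4\right) + 6\right)^{2} = \left(- \frac{17}{4} + 6\right)^{2} = \left(\frac{7}{4}\right)^{2} = \frac{49}{16}$)
$x{\left(9,C \right)} + r{\left(L{\left(4 \right)} \right)} = \left(9 - 2\right) + \frac{49}{16} = 7 + \frac{49}{16} = \frac{161}{16}$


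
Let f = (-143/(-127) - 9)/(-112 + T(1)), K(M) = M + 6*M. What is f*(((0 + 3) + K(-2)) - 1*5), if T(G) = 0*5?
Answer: -1000/889 ≈ -1.1249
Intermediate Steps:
K(M) = 7*M
T(G) = 0
f = 125/1778 (f = (-143/(-127) - 9)/(-112 + 0) = (-143*(-1/127) - 9)/(-112) = (143/127 - 9)*(-1/112) = -1000/127*(-1/112) = 125/1778 ≈ 0.070304)
f*(((0 + 3) + K(-2)) - 1*5) = 125*(((0 + 3) + 7*(-2)) - 1*5)/1778 = 125*((3 - 14) - 5)/1778 = 125*(-11 - 5)/1778 = (125/1778)*(-16) = -1000/889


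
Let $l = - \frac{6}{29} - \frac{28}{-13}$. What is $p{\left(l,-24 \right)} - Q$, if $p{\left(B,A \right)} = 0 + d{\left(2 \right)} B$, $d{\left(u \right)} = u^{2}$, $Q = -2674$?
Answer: $\frac{1011034}{377} \approx 2681.8$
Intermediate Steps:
$l = \frac{734}{377}$ ($l = \left(-6\right) \frac{1}{29} - - \frac{28}{13} = - \frac{6}{29} + \frac{28}{13} = \frac{734}{377} \approx 1.9469$)
$p{\left(B,A \right)} = 4 B$ ($p{\left(B,A \right)} = 0 + 2^{2} B = 0 + 4 B = 4 B$)
$p{\left(l,-24 \right)} - Q = 4 \cdot \frac{734}{377} - -2674 = \frac{2936}{377} + 2674 = \frac{1011034}{377}$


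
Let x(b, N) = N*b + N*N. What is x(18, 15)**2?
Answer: 245025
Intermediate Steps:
x(b, N) = N**2 + N*b (x(b, N) = N*b + N**2 = N**2 + N*b)
x(18, 15)**2 = (15*(15 + 18))**2 = (15*33)**2 = 495**2 = 245025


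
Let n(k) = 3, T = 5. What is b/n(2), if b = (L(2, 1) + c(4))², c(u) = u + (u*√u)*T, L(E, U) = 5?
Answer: 2401/3 ≈ 800.33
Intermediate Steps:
c(u) = u + 5*u^(3/2) (c(u) = u + (u*√u)*5 = u + u^(3/2)*5 = u + 5*u^(3/2))
b = 2401 (b = (5 + (4 + 5*4^(3/2)))² = (5 + (4 + 5*8))² = (5 + (4 + 40))² = (5 + 44)² = 49² = 2401)
b/n(2) = 2401/3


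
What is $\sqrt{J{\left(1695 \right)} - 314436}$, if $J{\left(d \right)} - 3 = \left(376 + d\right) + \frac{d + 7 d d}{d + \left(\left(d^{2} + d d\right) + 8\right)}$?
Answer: $\frac{2 i \sqrt{2579820752012167037}}{5747753} \approx 558.89 i$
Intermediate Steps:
$J{\left(d \right)} = 379 + d + \frac{d + 7 d^{2}}{8 + d + 2 d^{2}}$ ($J{\left(d \right)} = 3 + \left(\left(376 + d\right) + \frac{d + 7 d d}{d + \left(\left(d^{2} + d d\right) + 8\right)}\right) = 3 + \left(\left(376 + d\right) + \frac{d + 7 d^{2}}{d + \left(\left(d^{2} + d^{2}\right) + 8\right)}\right) = 3 + \left(\left(376 + d\right) + \frac{d + 7 d^{2}}{d + \left(2 d^{2} + 8\right)}\right) = 3 + \left(\left(376 + d\right) + \frac{d + 7 d^{2}}{d + \left(8 + 2 d^{2}\right)}\right) = 3 + \left(\left(376 + d\right) + \frac{d + 7 d^{2}}{8 + d + 2 d^{2}}\right) = 3 + \left(376 + d + \frac{d + 7 d^{2}}{8 + d + 2 d^{2}}\right) = 379 + d + \frac{d + 7 d^{2}}{8 + d + 2 d^{2}}$)
$\sqrt{J{\left(1695 \right)} - 314436} = \sqrt{\frac{2 \left(1516 + 1695^{3} + 194 \cdot 1695 + 383 \cdot 1695^{2}\right)}{8 + 1695 + 2 \cdot 1695^{2}} - 314436} = \sqrt{\frac{2 \left(1516 + 4869777375 + 328830 + 383 \cdot 2873025\right)}{8 + 1695 + 2 \cdot 2873025} + \left(-1032006 + 717570\right)} = \sqrt{\frac{2 \left(1516 + 4869777375 + 328830 + 1100368575\right)}{8 + 1695 + 5746050} - 314436} = \sqrt{2 \cdot \frac{1}{5747753} \cdot 5970476296 - 314436} = \sqrt{\frac{11940952592}{5747753} - 314436} = \sqrt{- \frac{1795359509716}{5747753}} = \frac{2 i \sqrt{2579820752012167037}}{5747753}$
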